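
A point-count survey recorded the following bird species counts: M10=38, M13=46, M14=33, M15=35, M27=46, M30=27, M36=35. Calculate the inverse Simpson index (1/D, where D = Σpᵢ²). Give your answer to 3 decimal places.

6.798

Total N = 38+46+33+35+46+27+35 = 260, so the proportions are 0.1461538, 0.1769231, 0.1269231, 0.1346154, 0.1769231, 0.1038462, 0.1346154 (working shown to 7 dp, full precision carried).
D = 0.1461538² + 0.1769231² + 0.1269231² + 0.1346154² + 0.1769231² + 0.1038462² + 0.1346154² = 0.0213609 + 0.0313018 + 0.0161095 + 0.0181213 + 0.0313018 + 0.0107840 + 0.0181213 = 0.1471006.
So 1/D = 6.79807, i.e. 6.798 to 3 decimal places.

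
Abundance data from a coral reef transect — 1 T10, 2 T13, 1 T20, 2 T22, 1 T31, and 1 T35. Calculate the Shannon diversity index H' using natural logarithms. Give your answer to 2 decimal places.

Total N = 1+2+1+2+1+1 = 8, so the proportions are 0.125, 0.25, 0.125, 0.25, 0.125, 0.125 (working shown to 4 dp, full precision carried).
Each pᵢ ln pᵢ term: 0.125×(-2.0794)=-0.2599, 0.25×(-1.3863)=-0.3466, 0.125×(-2.0794)=-0.2599, 0.25×(-1.3863)=-0.3466, 0.125×(-2.0794)=-0.2599, 0.125×(-2.0794)=-0.2599.
Sum = -1.7329, so H' = 1.73.

1.73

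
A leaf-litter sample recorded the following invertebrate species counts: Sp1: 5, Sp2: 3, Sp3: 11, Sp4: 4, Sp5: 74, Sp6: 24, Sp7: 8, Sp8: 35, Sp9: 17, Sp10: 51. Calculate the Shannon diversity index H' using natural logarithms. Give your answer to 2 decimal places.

1.88

Total N = 5+3+11+4+74+24+8+35+17+51 = 232, so the proportions are 0.0216, 0.0129, 0.0474, 0.0172, 0.319, 0.1034, 0.0345, 0.1509, 0.0733, 0.2198 (working shown to 4 dp, full precision carried).
Each pᵢ ln pᵢ term: 0.0216×(-3.8373)=-0.0827, 0.0129×(-4.3481)=-0.0562, 0.0474×(-3.0488)=-0.1446, 0.0172×(-4.0604)=-0.0700, 0.319×(-1.1427)=-0.3645, 0.1034×(-2.2687)=-0.2347, 0.0345×(-3.3673)=-0.1161, 0.1509×(-1.8914)=-0.2853, 0.0733×(-2.6135)=-0.1915, 0.2198×(-1.5149)=-0.3330.
Sum = -1.8786, so H' = 1.88.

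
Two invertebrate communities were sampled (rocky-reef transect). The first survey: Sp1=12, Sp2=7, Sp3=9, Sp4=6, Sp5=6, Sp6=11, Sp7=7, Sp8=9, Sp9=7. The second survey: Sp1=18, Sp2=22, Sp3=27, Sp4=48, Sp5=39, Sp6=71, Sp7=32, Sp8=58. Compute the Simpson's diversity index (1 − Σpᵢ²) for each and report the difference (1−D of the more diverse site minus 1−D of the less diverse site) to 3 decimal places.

0.031

The first survey: N=74, proportions 0.16216, 0.09459, 0.12162, 0.08108, 0.08108, 0.14865, 0.09459, 0.12162, 0.09459, giving 1−D = 0.88203 (working shown to 5 dp, full precision carried).
The second survey: N=315, proportions 0.05714, 0.06984, 0.08571, 0.15238, 0.12381, 0.2254, 0.10159, 0.18413, giving 1−D = 0.85093.
Difference = |0.88203 − 0.85093| = 0.03110, i.e. 0.031 to 3 decimal places.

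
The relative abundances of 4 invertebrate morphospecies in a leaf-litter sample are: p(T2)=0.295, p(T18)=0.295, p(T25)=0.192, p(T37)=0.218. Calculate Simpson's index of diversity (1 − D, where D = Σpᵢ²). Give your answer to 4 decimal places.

D = 0.295² + 0.295² + 0.192² + 0.218² = 0.087025 + 0.087025 + 0.036864 + 0.047524 = 0.258438 (working shown to 6 dp, full precision carried).
So 1 − D = 0.741562, i.e. 0.7416 to 4 decimal places.

0.7416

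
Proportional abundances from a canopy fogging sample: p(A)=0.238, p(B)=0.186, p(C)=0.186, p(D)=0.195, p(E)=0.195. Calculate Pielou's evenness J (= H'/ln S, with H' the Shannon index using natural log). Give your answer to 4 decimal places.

H' = −Σ pᵢ ln pᵢ = −((-0.341645) + (-0.312854) + (-0.312854) + (-0.318777) + (-0.318777)) = 1.604907 (working shown to 6 dp, full precision carried).
With S = 5 species, ln S = 1.609438, so J = 1.604907/1.609438 = 0.997185, i.e. 0.9972 to 4 decimal places.

0.9972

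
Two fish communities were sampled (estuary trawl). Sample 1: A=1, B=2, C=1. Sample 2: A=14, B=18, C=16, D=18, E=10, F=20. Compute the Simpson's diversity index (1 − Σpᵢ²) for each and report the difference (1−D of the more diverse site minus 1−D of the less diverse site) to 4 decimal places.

0.2014

Sample 1: N=4, proportions 0.25, 0.5, 0.25, giving 1−D = 0.625000 (working shown to 6 dp, full precision carried).
Sample 2: N=96, proportions 0.145833, 0.1875, 0.166667, 0.1875, 0.104167, 0.208333, giving 1−D = 0.826389.
Difference = |0.625000 − 0.826389| = 0.201389, i.e. 0.2014 to 4 decimal places.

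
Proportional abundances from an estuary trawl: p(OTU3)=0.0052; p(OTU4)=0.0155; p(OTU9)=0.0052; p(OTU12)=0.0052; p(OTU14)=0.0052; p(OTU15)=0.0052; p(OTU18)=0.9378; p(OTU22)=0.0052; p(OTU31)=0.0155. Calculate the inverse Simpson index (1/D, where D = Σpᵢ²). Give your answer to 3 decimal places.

1.136

D = 0.0052² + 0.0155² + 0.0052² + 0.0052² + 0.0052² + 0.0052² + 0.9378² + 0.0052² + 0.0155² = 0.000027 + 0.000240 + 0.000027 + 0.000027 + 0.000027 + 0.000027 + 0.879469 + 0.000027 + 0.000240 = 0.880112 (working shown to 6 dp, full precision carried).
So 1/D = 1.13622, i.e. 1.136 to 3 decimal places.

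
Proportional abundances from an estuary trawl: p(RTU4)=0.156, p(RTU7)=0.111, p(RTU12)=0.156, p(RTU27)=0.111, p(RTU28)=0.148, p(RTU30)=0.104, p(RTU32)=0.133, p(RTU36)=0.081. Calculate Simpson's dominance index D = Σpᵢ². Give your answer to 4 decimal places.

D = 0.156² + 0.111² + 0.156² + 0.111² + 0.148² + 0.104² + 0.133² + 0.081² = 0.024336 + 0.012321 + 0.024336 + 0.012321 + 0.021904 + 0.010816 + 0.017689 + 0.006561 = 0.130284 (working shown to 6 dp, full precision carried).
To 4 decimal places, D = 0.1303.

0.1303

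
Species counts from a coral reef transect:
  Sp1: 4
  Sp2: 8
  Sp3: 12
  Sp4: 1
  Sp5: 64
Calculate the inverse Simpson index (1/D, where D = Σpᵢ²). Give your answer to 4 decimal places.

Total N = 4+8+12+1+64 = 89, so the proportions are 0.0449438, 0.0898876, 0.1348315, 0.011236, 0.7191011 (working shown to 7 dp, full precision carried).
D = 0.0449438² + 0.0898876² + 0.1348315² + 0.011236² + 0.7191011² = 0.0020199 + 0.0080798 + 0.0181795 + 0.0001262 + 0.5171064 = 0.5455119.
So 1/D = 1.833140, i.e. 1.8331 to 4 decimal places.

1.8331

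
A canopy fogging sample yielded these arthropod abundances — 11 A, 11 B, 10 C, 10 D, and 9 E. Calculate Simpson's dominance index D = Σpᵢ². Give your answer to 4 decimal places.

Total N = 11+11+10+10+9 = 51, so the proportions are 0.215686, 0.215686, 0.196078, 0.196078, 0.176471 (working shown to 6 dp, full precision carried).
D = 0.215686² + 0.215686² + 0.196078² + 0.196078² + 0.176471² = 0.046521 + 0.046521 + 0.038447 + 0.038447 + 0.031142 = 0.201077.
To 4 decimal places, D = 0.2011.

0.2011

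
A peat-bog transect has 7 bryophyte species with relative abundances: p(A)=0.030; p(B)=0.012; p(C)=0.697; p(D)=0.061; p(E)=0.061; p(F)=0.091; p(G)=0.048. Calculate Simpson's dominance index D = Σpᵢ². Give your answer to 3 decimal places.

D = 0.03² + 0.012² + 0.697² + 0.061² + 0.061² + 0.091² + 0.048² = 0.00090 + 0.00014 + 0.48581 + 0.00372 + 0.00372 + 0.00828 + 0.00230 = 0.50488 (working shown to 5 dp, full precision carried).
To 3 decimal places, D = 0.505.

0.505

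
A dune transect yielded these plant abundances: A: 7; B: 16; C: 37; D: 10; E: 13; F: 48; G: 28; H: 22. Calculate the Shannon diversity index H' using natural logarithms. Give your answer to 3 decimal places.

Total N = 7+16+37+10+13+48+28+22 = 181, so the proportions are 0.03867, 0.0884, 0.20442, 0.05525, 0.07182, 0.26519, 0.1547, 0.12155 (working shown to 5 dp, full precision carried).
Each pᵢ ln pᵢ term: 0.03867×(-3.25259)=-0.12579, 0.0884×(-2.42591)=-0.21444, 0.20442×(-1.58758)=-0.32453, 0.05525×(-2.89591)=-0.16000, 0.07182×(-2.63355)=-0.18915, 0.26519×(-1.32730)=-0.35199, 0.1547×(-1.86629)=-0.28871, 0.12155×(-2.10745)=-0.25615.
Sum = -1.91077, so H' = 1.911.

1.911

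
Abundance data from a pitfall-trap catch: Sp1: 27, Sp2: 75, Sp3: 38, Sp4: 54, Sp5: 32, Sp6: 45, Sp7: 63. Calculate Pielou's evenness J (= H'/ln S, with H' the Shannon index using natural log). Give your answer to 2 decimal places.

0.97

Total N = 27+75+38+54+32+45+63 = 334, so the proportions are 0.0808, 0.2246, 0.1138, 0.1617, 0.0958, 0.1347, 0.1886 (working shown to 4 dp, full precision carried).
H' = −Σ pᵢ ln pᵢ = −((-0.2033) + (-0.3354) + (-0.2473) + (-0.2946) + (-0.2247) + (-0.2701) + (-0.3146)) = 1.8900.
With S = 7 species, ln S = 1.9459, so J = 1.8900/1.9459 = 0.9713, i.e. 0.97 to 2 decimal places.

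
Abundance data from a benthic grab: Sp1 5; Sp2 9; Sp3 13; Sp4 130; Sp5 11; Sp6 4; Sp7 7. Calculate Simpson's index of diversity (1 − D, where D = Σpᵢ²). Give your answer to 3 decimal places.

0.458

Total N = 5+9+13+130+11+4+7 = 179, so the proportions are 0.02793, 0.05028, 0.07263, 0.72626, 0.06145, 0.02235, 0.03911 (working shown to 5 dp, full precision carried).
D = 0.02793² + 0.05028² + 0.07263² + 0.72626² + 0.06145² + 0.02235² + 0.03911² = 0.00078 + 0.00253 + 0.00527 + 0.52745 + 0.00378 + 0.00050 + 0.00153 = 0.54184.
So 1 − D = 0.45816, i.e. 0.458 to 3 decimal places.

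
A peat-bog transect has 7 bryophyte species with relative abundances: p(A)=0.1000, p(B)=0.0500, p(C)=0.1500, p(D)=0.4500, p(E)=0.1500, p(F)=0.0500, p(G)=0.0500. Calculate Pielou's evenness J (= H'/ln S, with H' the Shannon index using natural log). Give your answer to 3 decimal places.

H' = −Σ pᵢ ln pᵢ = −((-0.23026) + (-0.14979) + (-0.28457) + (-0.35933) + (-0.28457) + (-0.14979) + (-0.14979)) = 1.60808 (working shown to 5 dp, full precision carried).
With S = 7 species, ln S = 1.94591, so J = 1.60808/1.94591 = 0.82639, i.e. 0.826 to 3 decimal places.

0.826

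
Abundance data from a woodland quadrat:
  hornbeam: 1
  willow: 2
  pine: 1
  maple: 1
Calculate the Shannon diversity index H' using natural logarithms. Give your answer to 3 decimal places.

1.332

Total N = 1+2+1+1 = 5, so the proportions are 0.2, 0.4, 0.2, 0.2 (working shown to 5 dp, full precision carried).
Each pᵢ ln pᵢ term: 0.2×(-1.60944)=-0.32189, 0.4×(-0.91629)=-0.36652, 0.2×(-1.60944)=-0.32189, 0.2×(-1.60944)=-0.32189.
Sum = -1.33218, so H' = 1.332.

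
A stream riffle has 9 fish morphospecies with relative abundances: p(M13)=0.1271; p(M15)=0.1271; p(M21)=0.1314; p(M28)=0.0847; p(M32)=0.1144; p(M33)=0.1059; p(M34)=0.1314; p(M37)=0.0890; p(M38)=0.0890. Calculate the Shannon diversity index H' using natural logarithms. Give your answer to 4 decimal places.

2.1832

Each pᵢ ln pᵢ term (working shown to 6 dp, full precision carried): 0.1271×(-2.062781)=-0.262179, 0.1271×(-2.062781)=-0.262179, 0.1314×(-2.029509)=-0.266678, 0.0847×(-2.468640)=-0.209094, 0.1144×(-2.168054)=-0.248025, 0.1059×(-2.245260)=-0.237773, 0.1314×(-2.029509)=-0.266678, 0.089×(-2.419119)=-0.215302, 0.089×(-2.419119)=-0.215302.
Sum = -2.183209, so H' = 2.1832.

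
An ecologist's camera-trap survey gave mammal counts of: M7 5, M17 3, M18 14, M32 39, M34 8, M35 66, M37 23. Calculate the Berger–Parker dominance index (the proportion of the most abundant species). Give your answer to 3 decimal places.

0.418

Total N = 5+3+14+39+8+66+23 = 158, so the proportions are 0.03165, 0.01899, 0.08861, 0.24684, 0.05063, 0.41772, 0.14557 (working shown to 5 dp, full precision carried).
The largest proportion is 0.41772, i.e. d = 0.418 to 3 decimal places.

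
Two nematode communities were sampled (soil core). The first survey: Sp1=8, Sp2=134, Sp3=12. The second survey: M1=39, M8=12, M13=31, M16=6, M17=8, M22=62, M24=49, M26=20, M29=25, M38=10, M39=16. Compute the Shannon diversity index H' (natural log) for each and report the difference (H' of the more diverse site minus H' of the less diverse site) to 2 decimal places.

The first survey: N=154, proportions 0.05195, 0.87013, 0.07792, giving H' = 0.47354 (working shown to 5 dp, full precision carried).
The second survey: N=278, proportions 0.14029, 0.04317, 0.11151, 0.02158, 0.02878, 0.22302, 0.17626, 0.07194, 0.08993, 0.03597, 0.05755, giving H' = 2.17117.
Difference = |0.47354 − 2.17117| = 1.69763, i.e. 1.70 to 2 decimal places.

1.70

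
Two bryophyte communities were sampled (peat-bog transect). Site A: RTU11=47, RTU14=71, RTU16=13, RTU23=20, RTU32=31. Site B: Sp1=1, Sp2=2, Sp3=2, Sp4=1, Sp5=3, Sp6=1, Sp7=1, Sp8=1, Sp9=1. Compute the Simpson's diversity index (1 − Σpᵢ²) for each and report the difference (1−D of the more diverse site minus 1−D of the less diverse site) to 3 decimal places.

Site A: N=182, proportions 0.25824, 0.39011, 0.07143, 0.10989, 0.17033, giving 1−D = 0.73494 (working shown to 5 dp, full precision carried).
Site B: N=13, proportions 0.07692, 0.15385, 0.15385, 0.07692, 0.23077, 0.07692, 0.07692, 0.07692, 0.07692, giving 1−D = 0.86391.
Difference = |0.73494 − 0.86391| = 0.12897, i.e. 0.129 to 3 decimal places.

0.129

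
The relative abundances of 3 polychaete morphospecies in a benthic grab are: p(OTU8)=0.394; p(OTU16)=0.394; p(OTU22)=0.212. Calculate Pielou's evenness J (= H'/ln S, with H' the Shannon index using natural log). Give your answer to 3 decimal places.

0.967

H' = −Σ pᵢ ln pᵢ = −((-0.36697) + (-0.36697) + (-0.32885)) = 1.06279 (working shown to 5 dp, full precision carried).
With S = 3 species, ln S = 1.09861, so J = 1.06279/1.09861 = 0.96740, i.e. 0.967 to 3 decimal places.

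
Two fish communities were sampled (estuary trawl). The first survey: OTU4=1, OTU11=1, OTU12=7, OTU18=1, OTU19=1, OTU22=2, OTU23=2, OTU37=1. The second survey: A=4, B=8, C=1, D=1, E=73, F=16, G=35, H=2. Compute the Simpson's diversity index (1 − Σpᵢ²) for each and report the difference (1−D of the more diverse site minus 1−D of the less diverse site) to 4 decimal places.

The first survey: N=16, proportions 0.0625, 0.0625, 0.4375, 0.0625, 0.0625, 0.125, 0.125, 0.0625, giving 1−D = 0.757812 (working shown to 6 dp, full precision carried).
The second survey: N=140, proportions 0.028571, 0.057143, 0.007143, 0.007143, 0.521429, 0.114286, 0.25, 0.014286, giving 1−D = 0.648163.
Difference = |0.757812 − 0.648163| = 0.109649, i.e. 0.1096 to 4 decimal places.

0.1096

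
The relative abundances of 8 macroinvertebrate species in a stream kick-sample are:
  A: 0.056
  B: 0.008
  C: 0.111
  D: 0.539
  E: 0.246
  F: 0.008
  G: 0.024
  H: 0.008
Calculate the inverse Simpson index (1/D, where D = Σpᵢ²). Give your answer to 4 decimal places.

2.7229

D = 0.056² + 0.008² + 0.111² + 0.539² + 0.246² + 0.008² + 0.024² + 0.008² = 0.0031360 + 0.0000640 + 0.0123210 + 0.2905210 + 0.0605160 + 0.0000640 + 0.0005760 + 0.0000640 = 0.3672620 (working shown to 7 dp, full precision carried).
So 1/D = 2.722852, i.e. 2.7229 to 4 decimal places.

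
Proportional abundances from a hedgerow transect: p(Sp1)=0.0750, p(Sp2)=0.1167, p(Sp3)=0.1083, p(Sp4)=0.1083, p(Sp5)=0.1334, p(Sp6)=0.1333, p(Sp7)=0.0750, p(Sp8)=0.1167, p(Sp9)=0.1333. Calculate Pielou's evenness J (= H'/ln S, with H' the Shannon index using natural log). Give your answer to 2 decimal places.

0.99

H' = −Σ pᵢ ln pᵢ = −((-0.1943) + (-0.2507) + (-0.2407) + (-0.2407) + (-0.2687) + (-0.2686) + (-0.1943) + (-0.2507) + (-0.2686)) = 2.1773 (working shown to 4 dp, full precision carried).
With S = 9 species, ln S = 2.1972, so J = 2.1773/2.1972 = 0.9910, i.e. 0.99 to 2 decimal places.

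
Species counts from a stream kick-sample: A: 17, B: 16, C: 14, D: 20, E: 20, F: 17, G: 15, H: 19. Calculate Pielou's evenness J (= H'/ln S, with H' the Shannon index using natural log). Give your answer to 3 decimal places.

Total N = 17+16+14+20+20+17+15+19 = 138, so the proportions are 0.12319, 0.11594, 0.10145, 0.14493, 0.14493, 0.12319, 0.1087, 0.13768 (working shown to 5 dp, full precision carried).
H' = −Σ pᵢ ln pᵢ = −((-0.25796) + (-0.24982) + (-0.23214) + (-0.27993) + (-0.27993) + (-0.25796) + (-0.24122) + (-0.27300)) = 2.07195.
With S = 8 species, ln S = 2.07944, so J = 2.07195/2.07944 = 0.99640, i.e. 0.996 to 3 decimal places.

0.996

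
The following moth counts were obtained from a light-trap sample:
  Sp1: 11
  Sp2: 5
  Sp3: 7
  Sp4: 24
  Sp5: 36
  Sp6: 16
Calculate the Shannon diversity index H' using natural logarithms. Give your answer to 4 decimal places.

Total N = 11+5+7+24+36+16 = 99, so the proportions are 0.111111, 0.050505, 0.070707, 0.242424, 0.363636, 0.161616 (working shown to 6 dp, full precision carried).
Each pᵢ ln pᵢ term: 0.111111×(-2.197225)=-0.244136, 0.050505×(-2.985682)=-0.150792, 0.070707×(-2.649210)=-0.187318, 0.242424×(-1.417066)=-0.343531, 0.363636×(-1.011601)=-0.367855, 0.161616×(-1.822531)=-0.294550.
Sum = -1.588182, so H' = 1.5882.

1.5882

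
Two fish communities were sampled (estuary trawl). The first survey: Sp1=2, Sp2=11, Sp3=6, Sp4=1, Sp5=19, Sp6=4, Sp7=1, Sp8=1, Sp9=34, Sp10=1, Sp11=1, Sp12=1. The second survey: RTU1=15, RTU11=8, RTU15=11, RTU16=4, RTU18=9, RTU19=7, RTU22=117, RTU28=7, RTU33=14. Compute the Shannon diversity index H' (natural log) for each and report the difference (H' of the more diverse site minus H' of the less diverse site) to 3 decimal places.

0.271

The first survey: N=82, proportions 0.02439, 0.13415, 0.07317, 0.0122, 0.23171, 0.04878, 0.0122, 0.0122, 0.41463, 0.0122, 0.0122, 0.0122, giving H' = 1.72502 (working shown to 5 dp, full precision carried).
The second survey: N=192, proportions 0.07812, 0.04167, 0.05729, 0.02083, 0.04688, 0.03646, 0.60938, 0.03646, 0.07292, giving H' = 1.45376.
Difference = |1.72502 − 1.45376| = 0.27126, i.e. 0.271 to 3 decimal places.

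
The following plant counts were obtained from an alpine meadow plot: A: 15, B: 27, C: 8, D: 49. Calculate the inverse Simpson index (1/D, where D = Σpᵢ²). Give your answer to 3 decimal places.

Total N = 15+27+8+49 = 99, so the proportions are 0.151515, 0.272727, 0.080808, 0.494949 (working shown to 6 dp, full precision carried).
D = 0.151515² + 0.272727² + 0.080808² + 0.494949² = 0.022957 + 0.074380 + 0.006530 + 0.244975 = 0.348842.
So 1/D = 2.86663, i.e. 2.867 to 3 decimal places.

2.867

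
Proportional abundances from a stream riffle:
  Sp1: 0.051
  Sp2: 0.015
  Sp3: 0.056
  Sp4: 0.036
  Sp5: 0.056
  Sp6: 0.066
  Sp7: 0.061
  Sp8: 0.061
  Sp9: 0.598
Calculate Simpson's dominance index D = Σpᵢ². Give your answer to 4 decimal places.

0.3798

D = 0.051² + 0.015² + 0.056² + 0.036² + 0.056² + 0.066² + 0.061² + 0.061² + 0.598² = 0.002601 + 0.000225 + 0.003136 + 0.001296 + 0.003136 + 0.004356 + 0.003721 + 0.003721 + 0.357604 = 0.379796 (working shown to 6 dp, full precision carried).
To 4 decimal places, D = 0.3798.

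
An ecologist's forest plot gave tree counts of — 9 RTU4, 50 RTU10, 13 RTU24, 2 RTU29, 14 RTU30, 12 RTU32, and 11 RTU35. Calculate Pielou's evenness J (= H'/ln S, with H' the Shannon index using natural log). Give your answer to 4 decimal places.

0.8311

Total N = 9+50+13+2+14+12+11 = 111, so the proportions are 0.081081, 0.45045, 0.117117, 0.018018, 0.126126, 0.108108, 0.099099 (working shown to 6 dp, full precision carried).
H' = −Σ pᵢ ln pᵢ = −((-0.203700) + (-0.359237) + (-0.251167) + (-0.072367) + (-0.261141) + (-0.240500) + (-0.229081)) = 1.617194.
With S = 7 species, ln S = 1.945910, so J = 1.617194/1.945910 = 0.831073, i.e. 0.8311 to 4 decimal places.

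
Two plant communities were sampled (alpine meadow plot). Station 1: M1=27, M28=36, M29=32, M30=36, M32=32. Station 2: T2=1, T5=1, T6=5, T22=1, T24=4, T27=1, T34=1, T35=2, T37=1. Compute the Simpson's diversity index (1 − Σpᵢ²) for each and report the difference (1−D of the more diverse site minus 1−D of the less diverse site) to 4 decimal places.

Station 1: N=163, proportions 0.165644, 0.220859, 0.196319, 0.220859, 0.196319, giving 1−D = 0.797922 (working shown to 6 dp, full precision carried).
Station 2: N=17, proportions 0.058824, 0.058824, 0.294118, 0.058824, 0.235294, 0.058824, 0.058824, 0.117647, 0.058824, giving 1−D = 0.823529.
Difference = |0.797922 − 0.823529| = 0.025607, i.e. 0.0256 to 4 decimal places.

0.0256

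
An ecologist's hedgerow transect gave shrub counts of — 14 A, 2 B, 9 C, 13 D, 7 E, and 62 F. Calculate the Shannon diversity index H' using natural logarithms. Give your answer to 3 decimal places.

Total N = 14+2+9+13+7+62 = 107, so the proportions are 0.13084, 0.01869, 0.08411, 0.1215, 0.06542, 0.57944 (working shown to 5 dp, full precision carried).
Each pᵢ ln pᵢ term: 0.13084×(-2.03377)=-0.26610, 0.01869×(-3.97968)=-0.07439, 0.08411×(-2.47560)=-0.20823, 0.1215×(-2.10788)=-0.25610, 0.06542×(-2.72692)=-0.17840, 0.57944×(-0.54569)=-0.31620.
Sum = -1.29941, so H' = 1.299.

1.299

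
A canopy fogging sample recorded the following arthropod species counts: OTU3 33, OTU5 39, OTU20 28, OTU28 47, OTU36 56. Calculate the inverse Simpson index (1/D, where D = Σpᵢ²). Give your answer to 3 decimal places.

Total N = 33+39+28+47+56 = 203, so the proportions are 0.1625616, 0.1921182, 0.137931, 0.2315271, 0.2758621 (working shown to 7 dp, full precision carried).
D = 0.1625616² + 0.1921182² + 0.137931² + 0.2315271² + 0.2758621² = 0.0264263 + 0.0369094 + 0.0190250 + 0.0536048 + 0.0760999 = 0.2120653.
So 1/D = 4.71553, i.e. 4.716 to 3 decimal places.

4.716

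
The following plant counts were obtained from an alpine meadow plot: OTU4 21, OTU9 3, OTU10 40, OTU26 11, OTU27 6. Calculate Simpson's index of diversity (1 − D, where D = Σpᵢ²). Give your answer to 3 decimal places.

Total N = 21+3+40+11+6 = 81, so the proportions are 0.25926, 0.03704, 0.49383, 0.1358, 0.07407 (working shown to 5 dp, full precision carried).
D = 0.25926² + 0.03704² + 0.49383² + 0.1358² + 0.07407² = 0.06722 + 0.00137 + 0.24387 + 0.01844 + 0.00549 = 0.33638.
So 1 − D = 0.66362, i.e. 0.664 to 3 decimal places.

0.664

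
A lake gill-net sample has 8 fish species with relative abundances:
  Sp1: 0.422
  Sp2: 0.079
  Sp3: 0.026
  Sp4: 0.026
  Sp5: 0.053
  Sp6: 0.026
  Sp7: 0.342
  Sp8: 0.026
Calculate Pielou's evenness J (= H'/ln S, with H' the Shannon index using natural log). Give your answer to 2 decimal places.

H' = −Σ pᵢ ln pᵢ = −((-0.3641) + (-0.2005) + (-0.0949) + (-0.0949) + (-0.1557) + (-0.0949) + (-0.3669) + (-0.0949)) = 1.4668 (working shown to 4 dp, full precision carried).
With S = 8 species, ln S = 2.0794, so J = 1.4668/2.0794 = 0.7054, i.e. 0.71 to 2 decimal places.

0.71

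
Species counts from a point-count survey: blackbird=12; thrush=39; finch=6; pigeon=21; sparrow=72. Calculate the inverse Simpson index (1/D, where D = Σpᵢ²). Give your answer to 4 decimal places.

Total N = 12+39+6+21+72 = 150, so the proportions are 0.08, 0.26, 0.04, 0.14, 0.48 (working shown to 7 dp, full precision carried).
D = 0.08² + 0.26² + 0.04² + 0.14² + 0.48² = 0.0064000 + 0.0676000 + 0.0016000 + 0.0196000 + 0.2304000 = 0.3256000.
So 1/D = 3.071253, i.e. 3.0713 to 4 decimal places.

3.0713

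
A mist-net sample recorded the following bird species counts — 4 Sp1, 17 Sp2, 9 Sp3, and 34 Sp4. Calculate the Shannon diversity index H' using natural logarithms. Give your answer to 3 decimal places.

Total N = 4+17+9+34 = 64, so the proportions are 0.0625, 0.26562, 0.14062, 0.53125 (working shown to 5 dp, full precision carried).
Each pᵢ ln pᵢ term: 0.0625×(-2.77259)=-0.17329, 0.26562×(-1.32567)=-0.35213, 0.14062×(-1.96166)=-0.27586, 0.53125×(-0.63252)=-0.33603.
Sum = -1.13730, so H' = 1.137.

1.137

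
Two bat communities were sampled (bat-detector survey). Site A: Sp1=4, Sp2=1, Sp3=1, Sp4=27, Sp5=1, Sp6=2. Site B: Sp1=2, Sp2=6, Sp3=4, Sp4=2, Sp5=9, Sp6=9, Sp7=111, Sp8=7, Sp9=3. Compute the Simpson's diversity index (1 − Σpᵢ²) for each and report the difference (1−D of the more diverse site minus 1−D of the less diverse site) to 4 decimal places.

0.0419

Site A: N=36, proportions 0.1111111, 0.0277778, 0.0277778, 0.75, 0.0277778, 0.0555556, giving 1−D = 0.4197531 (working shown to 7 dp, full precision carried).
Site B: N=153, proportions 0.0130719, 0.0392157, 0.0261438, 0.0130719, 0.0588235, 0.0588235, 0.7254902, 0.0457516, 0.0196078, giving 1−D = 0.4617028.
Difference = |0.4197531 − 0.4617028| = 0.0419497, i.e. 0.0419 to 4 decimal places.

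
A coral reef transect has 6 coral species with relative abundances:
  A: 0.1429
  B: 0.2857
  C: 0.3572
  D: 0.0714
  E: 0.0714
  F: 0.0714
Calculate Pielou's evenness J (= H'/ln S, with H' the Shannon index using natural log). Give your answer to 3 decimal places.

0.876

H' = −Σ pᵢ ln pᵢ = −((-0.27803) + (-0.35793) + (-0.36772) + (-0.18846) + (-0.18846) + (-0.18846)) = 1.56905 (working shown to 5 dp, full precision carried).
With S = 6 species, ln S = 1.79176, so J = 1.56905/1.79176 = 0.87570, i.e. 0.876 to 3 decimal places.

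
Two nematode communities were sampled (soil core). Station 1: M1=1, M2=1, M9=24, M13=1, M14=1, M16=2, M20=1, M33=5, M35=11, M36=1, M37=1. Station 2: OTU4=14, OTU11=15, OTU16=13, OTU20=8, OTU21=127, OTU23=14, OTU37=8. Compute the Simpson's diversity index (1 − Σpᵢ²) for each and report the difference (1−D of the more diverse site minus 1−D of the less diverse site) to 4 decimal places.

Station 1: N=49, proportions 0.02040816, 0.02040816, 0.48979592, 0.02040816, 0.02040816, 0.04081633, 0.02040816, 0.10204082, 0.2244898, 0.02040816, 0.02040816, giving 1−D = 0.69471054 (working shown to 8 dp, full precision carried).
Station 2: N=199, proportions 0.07035176, 0.07537688, 0.06532663, 0.04020101, 0.63819095, 0.07035176, 0.04020101, giving 1−D = 0.56963208.
Difference = |0.69471054 − 0.56963208| = 0.12507846, i.e. 0.1251 to 4 decimal places.

0.1251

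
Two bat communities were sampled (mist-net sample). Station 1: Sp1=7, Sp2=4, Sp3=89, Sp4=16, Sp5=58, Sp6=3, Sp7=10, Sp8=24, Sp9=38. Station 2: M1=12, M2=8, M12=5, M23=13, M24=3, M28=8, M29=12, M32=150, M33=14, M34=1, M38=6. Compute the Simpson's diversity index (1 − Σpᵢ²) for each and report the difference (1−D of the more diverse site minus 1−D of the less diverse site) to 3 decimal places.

0.212

Station 1: N=249, proportions 0.02811, 0.01606, 0.35743, 0.06426, 0.23293, 0.01205, 0.04016, 0.09639, 0.15261, giving 1−D = 0.77847 (working shown to 5 dp, full precision carried).
Station 2: N=232, proportions 0.05172, 0.03448, 0.02155, 0.05603, 0.01293, 0.03448, 0.05172, 0.64655, 0.06034, 0.00431, 0.02586, giving 1−D = 0.56614.
Difference = |0.77847 − 0.56614| = 0.21233, i.e. 0.212 to 3 decimal places.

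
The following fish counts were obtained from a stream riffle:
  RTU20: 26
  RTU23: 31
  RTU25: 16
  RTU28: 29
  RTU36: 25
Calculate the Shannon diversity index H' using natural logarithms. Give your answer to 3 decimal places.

1.587

Total N = 26+31+16+29+25 = 127, so the proportions are 0.20472, 0.24409, 0.12598, 0.22835, 0.19685 (working shown to 5 dp, full precision carried).
Each pᵢ ln pᵢ term: 0.20472×(-1.58609)=-0.32471, 0.24409×(-1.41020)=-0.34422, 0.12598×(-2.07160)=-0.26099, 0.22835×(-1.47689)=-0.33724, 0.19685×(-1.62531)=-0.31994.
Sum = -1.58711, so H' = 1.587.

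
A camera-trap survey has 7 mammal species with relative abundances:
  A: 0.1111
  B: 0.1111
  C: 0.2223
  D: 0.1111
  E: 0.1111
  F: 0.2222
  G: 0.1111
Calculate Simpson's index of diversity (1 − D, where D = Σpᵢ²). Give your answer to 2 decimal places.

D = 0.1111² + 0.1111² + 0.2223² + 0.1111² + 0.1111² + 0.2222² + 0.1111² = 0.0123 + 0.0123 + 0.0494 + 0.0123 + 0.0123 + 0.0494 + 0.0123 = 0.1605 (working shown to 4 dp, full precision carried).
So 1 − D = 0.8395, i.e. 0.84 to 2 decimal places.

0.84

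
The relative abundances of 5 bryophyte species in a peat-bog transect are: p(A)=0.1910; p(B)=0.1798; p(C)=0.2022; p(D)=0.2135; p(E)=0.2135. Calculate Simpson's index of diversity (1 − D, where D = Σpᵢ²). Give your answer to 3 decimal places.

0.799

D = 0.191² + 0.1798² + 0.2022² + 0.2135² + 0.2135² = 0.03648 + 0.03233 + 0.04088 + 0.04558 + 0.04558 = 0.20086 (working shown to 5 dp, full precision carried).
So 1 − D = 0.79914, i.e. 0.799 to 3 decimal places.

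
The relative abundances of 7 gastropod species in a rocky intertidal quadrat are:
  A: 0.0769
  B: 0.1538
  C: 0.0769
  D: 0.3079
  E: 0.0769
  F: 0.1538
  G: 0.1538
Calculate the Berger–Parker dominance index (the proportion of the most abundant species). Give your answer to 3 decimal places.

0.308

The largest proportion is 0.3079, i.e. d = 0.308 to 3 decimal places.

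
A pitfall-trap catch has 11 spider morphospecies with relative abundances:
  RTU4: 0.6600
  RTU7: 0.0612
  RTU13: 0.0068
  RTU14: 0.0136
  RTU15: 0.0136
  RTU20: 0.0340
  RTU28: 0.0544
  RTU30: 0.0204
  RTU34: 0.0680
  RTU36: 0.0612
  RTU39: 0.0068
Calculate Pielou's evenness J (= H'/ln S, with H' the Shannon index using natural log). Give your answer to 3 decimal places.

H' = −Σ pᵢ ln pᵢ = −((-0.27424) + (-0.17097) + (-0.03394) + (-0.05845) + (-0.05845) + (-0.11497) + (-0.15838) + (-0.07940) + (-0.18280) + (-0.17097) + (-0.03394)) = 1.33650 (working shown to 5 dp, full precision carried).
With S = 11 species, ln S = 2.39790, so J = 1.33650/2.39790 = 0.55736, i.e. 0.557 to 3 decimal places.

0.557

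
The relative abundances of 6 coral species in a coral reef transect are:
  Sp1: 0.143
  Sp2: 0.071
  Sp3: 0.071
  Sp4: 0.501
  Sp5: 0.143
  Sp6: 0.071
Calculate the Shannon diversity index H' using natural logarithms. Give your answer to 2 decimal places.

1.47

Each pᵢ ln pᵢ term (working shown to 4 dp, full precision carried): 0.143×(-1.9449)=-0.2781, 0.071×(-2.6451)=-0.1878, 0.071×(-2.6451)=-0.1878, 0.501×(-0.6911)=-0.3463, 0.143×(-1.9449)=-0.2781, 0.071×(-2.6451)=-0.1878.
Sum = -1.4659, so H' = 1.47.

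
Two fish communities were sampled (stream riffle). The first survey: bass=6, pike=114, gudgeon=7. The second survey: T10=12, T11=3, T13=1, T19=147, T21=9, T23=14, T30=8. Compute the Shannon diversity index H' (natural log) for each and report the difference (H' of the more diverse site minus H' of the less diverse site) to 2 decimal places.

The first survey: N=127, proportions 0.0472, 0.8976, 0.0551, giving H' = 0.4009 (working shown to 4 dp, full precision carried).
The second survey: N=194, proportions 0.0619, 0.0155, 0.0052, 0.7577, 0.0464, 0.0722, 0.0412, giving H' = 0.9376.
Difference = |0.4009 − 0.9376| = 0.5367, i.e. 0.54 to 2 decimal places.

0.54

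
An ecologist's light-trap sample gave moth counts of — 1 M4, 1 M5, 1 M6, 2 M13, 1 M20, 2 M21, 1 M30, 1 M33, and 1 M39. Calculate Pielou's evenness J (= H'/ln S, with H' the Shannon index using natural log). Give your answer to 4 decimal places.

0.9766

Total N = 1+1+1+2+1+2+1+1+1 = 11, so the proportions are 0.090909, 0.090909, 0.090909, 0.181818, 0.090909, 0.181818, 0.090909, 0.090909, 0.090909 (working shown to 6 dp, full precision carried).
H' = −Σ pᵢ ln pᵢ = −((-0.217990) + (-0.217990) + (-0.217990) + (-0.309954) + (-0.217990) + (-0.309954) + (-0.217990) + (-0.217990) + (-0.217990)) = 2.145842.
With S = 9 species, ln S = 2.197225, so J = 2.145842/2.197225 = 0.976615, i.e. 0.9766 to 4 decimal places.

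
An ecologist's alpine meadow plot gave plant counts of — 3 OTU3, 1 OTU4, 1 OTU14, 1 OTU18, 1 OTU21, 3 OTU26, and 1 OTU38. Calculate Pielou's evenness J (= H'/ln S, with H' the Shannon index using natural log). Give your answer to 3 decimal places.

Total N = 3+1+1+1+1+3+1 = 11, so the proportions are 0.27273, 0.09091, 0.09091, 0.09091, 0.09091, 0.27273, 0.09091 (working shown to 5 dp, full precision carried).
H' = −Σ pᵢ ln pᵢ = −((-0.35435) + (-0.21799) + (-0.21799) + (-0.21799) + (-0.21799) + (-0.35435) + (-0.21799)) = 1.79865.
With S = 7 species, ln S = 1.94591, so J = 1.79865/1.94591 = 0.92432, i.e. 0.924 to 3 decimal places.

0.924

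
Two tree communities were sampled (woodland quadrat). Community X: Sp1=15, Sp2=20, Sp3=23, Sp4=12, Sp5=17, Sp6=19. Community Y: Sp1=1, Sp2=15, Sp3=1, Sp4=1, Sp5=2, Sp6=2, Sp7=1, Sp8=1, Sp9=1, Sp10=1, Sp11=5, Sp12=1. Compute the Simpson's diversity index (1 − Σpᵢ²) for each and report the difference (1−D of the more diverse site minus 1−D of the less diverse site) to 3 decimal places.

Community X: N=106, proportions 0.1415094, 0.1886792, 0.2169811, 0.1132075, 0.1603774, 0.1792453, giving 1−D = 0.8266287 (working shown to 7 dp, full precision carried).
Community Y: N=32, proportions 0.03125, 0.46875, 0.03125, 0.03125, 0.0625, 0.0625, 0.03125, 0.03125, 0.03125, 0.03125, 0.15625, 0.03125, giving 1−D = 0.7402344.
Difference = |0.8266287 − 0.7402344| = 0.0863943, i.e. 0.086 to 3 decimal places.

0.086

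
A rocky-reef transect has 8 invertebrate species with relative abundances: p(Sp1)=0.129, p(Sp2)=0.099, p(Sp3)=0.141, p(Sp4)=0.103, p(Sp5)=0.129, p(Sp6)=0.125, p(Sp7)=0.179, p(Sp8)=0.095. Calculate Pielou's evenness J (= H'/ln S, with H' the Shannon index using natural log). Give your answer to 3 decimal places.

H' = −Σ pᵢ ln pᵢ = −((-0.26418) + (-0.22895) + (-0.27622) + (-0.23412) + (-0.26418) + (-0.25993) + (-0.30795) + (-0.22362)) = 2.05916 (working shown to 5 dp, full precision carried).
With S = 8 species, ln S = 2.07944, so J = 2.05916/2.07944 = 0.99024, i.e. 0.990 to 3 decimal places.

0.990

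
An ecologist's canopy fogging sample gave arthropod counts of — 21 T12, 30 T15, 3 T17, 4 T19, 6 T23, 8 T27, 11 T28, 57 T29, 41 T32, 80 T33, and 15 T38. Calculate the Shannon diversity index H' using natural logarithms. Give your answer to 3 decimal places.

Total N = 21+30+3+4+6+8+11+57+41+80+15 = 276, so the proportions are 0.07609, 0.1087, 0.01087, 0.01449, 0.02174, 0.02899, 0.03986, 0.20652, 0.14855, 0.28986, 0.05435 (working shown to 5 dp, full precision carried).
Each pᵢ ln pᵢ term: 0.07609×(-2.57588)=-0.19599, 0.1087×(-2.21920)=-0.24122, 0.01087×(-4.52179)=-0.04915, 0.01449×(-4.23411)=-0.06136, 0.02174×(-3.82864)=-0.08323, 0.02899×(-3.54096)=-0.10264, 0.03986×(-3.22251)=-0.12843, 0.20652×(-1.57735)=-0.32576, 0.14855×(-1.90683)=-0.28326, 0.28986×(-1.23837)=-0.35895, 0.05435×(-2.91235)=-0.15828.
Sum = -1.98827, so H' = 1.988.

1.988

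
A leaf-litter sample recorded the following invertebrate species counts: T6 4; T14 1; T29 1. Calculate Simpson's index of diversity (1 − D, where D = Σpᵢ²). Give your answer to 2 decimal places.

0.50

Total N = 4+1+1 = 6, so the proportions are 0.6667, 0.1667, 0.1667 (working shown to 4 dp, full precision carried).
D = 0.6667² + 0.1667² + 0.1667² = 0.4444 + 0.0278 + 0.0278 = 0.5000.
So 1 − D = 0.5000, i.e. 0.50 to 2 decimal places.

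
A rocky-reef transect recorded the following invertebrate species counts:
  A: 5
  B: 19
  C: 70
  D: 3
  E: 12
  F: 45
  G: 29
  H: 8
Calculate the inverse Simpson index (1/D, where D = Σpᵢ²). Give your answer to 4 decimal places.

Total N = 5+19+70+3+12+45+29+8 = 191, so the proportions are 0.02617801, 0.09947644, 0.36649215, 0.01570681, 0.06282723, 0.23560209, 0.15183246, 0.04188482 (working shown to 8 dp, full precision carried).
D = 0.02617801² + 0.09947644² + 0.36649215² + 0.01570681² + 0.06282723² + 0.23560209² + 0.15183246² + 0.04188482² = 0.00068529 + 0.00989556 + 0.13431649 + 0.00024670 + 0.00394726 + 0.05550835 + 0.02305310 + 0.00175434 = 0.22940709.
So 1/D = 4.359063, i.e. 4.3591 to 4 decimal places.

4.3591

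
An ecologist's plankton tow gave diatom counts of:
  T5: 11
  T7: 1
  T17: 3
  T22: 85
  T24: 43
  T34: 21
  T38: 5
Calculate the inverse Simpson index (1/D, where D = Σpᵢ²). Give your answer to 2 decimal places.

2.95

Total N = 11+1+3+85+43+21+5 = 169, so the proportions are 0.06509, 0.00592, 0.01775, 0.50296, 0.25444, 0.12426, 0.02959 (working shown to 5 dp, full precision carried).
D = 0.06509² + 0.00592² + 0.01775² + 0.50296² + 0.25444² + 0.12426² + 0.02959² = 0.00424 + 0.00004 + 0.00032 + 0.25297 + 0.06474 + 0.01544 + 0.00088 = 0.33861.
So 1/D = 2.9533, i.e. 2.95 to 2 decimal places.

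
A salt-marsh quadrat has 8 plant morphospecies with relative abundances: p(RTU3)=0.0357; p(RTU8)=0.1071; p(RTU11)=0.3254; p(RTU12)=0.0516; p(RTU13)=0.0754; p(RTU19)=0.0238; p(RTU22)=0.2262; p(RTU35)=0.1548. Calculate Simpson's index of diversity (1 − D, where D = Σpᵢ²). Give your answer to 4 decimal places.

D = 0.0357² + 0.1071² + 0.3254² + 0.0516² + 0.0754² + 0.0238² + 0.2262² + 0.1548² = 0.001274 + 0.011470 + 0.105885 + 0.002663 + 0.005685 + 0.000566 + 0.051166 + 0.023963 = 0.202674 (working shown to 6 dp, full precision carried).
So 1 − D = 0.797326, i.e. 0.7973 to 4 decimal places.

0.7973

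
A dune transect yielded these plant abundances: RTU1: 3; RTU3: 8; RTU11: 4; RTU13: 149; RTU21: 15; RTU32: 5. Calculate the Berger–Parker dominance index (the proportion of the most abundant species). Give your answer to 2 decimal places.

0.81

Total N = 3+8+4+149+15+5 = 184, so the proportions are 0.0163, 0.0435, 0.0217, 0.8098, 0.0815, 0.0272 (working shown to 4 dp, full precision carried).
The largest proportion is 0.8098, i.e. d = 0.81 to 2 decimal places.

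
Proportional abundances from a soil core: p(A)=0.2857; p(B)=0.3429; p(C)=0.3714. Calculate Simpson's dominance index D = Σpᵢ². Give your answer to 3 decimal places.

0.337

D = 0.2857² + 0.3429² + 0.3714² = 0.08162 + 0.11758 + 0.13794 = 0.33714 (working shown to 5 dp, full precision carried).
To 3 decimal places, D = 0.337.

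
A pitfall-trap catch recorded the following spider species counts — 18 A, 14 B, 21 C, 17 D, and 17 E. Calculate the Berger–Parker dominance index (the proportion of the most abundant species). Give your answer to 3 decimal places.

0.241

Total N = 18+14+21+17+17 = 87, so the proportions are 0.2069, 0.16092, 0.24138, 0.1954, 0.1954 (working shown to 5 dp, full precision carried).
The largest proportion is 0.24138, i.e. d = 0.241 to 3 decimal places.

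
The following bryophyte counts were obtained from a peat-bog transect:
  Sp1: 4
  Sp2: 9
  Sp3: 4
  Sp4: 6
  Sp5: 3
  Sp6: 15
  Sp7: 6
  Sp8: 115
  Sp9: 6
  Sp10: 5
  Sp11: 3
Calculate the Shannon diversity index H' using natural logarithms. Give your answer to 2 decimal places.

1.40

Total N = 4+9+4+6+3+15+6+115+6+5+3 = 176, so the proportions are 0.0227, 0.0511, 0.0227, 0.0341, 0.017, 0.0852, 0.0341, 0.6534, 0.0341, 0.0284, 0.017 (working shown to 4 dp, full precision carried).
Each pᵢ ln pᵢ term: 0.0227×(-3.7842)=-0.0860, 0.0511×(-2.9733)=-0.1520, 0.0227×(-3.7842)=-0.0860, 0.0341×(-3.3787)=-0.1152, 0.017×(-4.0719)=-0.0694, 0.0852×(-2.4624)=-0.2099, 0.0341×(-3.3787)=-0.1152, 0.6534×(-0.4256)=-0.2781, 0.0341×(-3.3787)=-0.1152, 0.0284×(-3.5610)=-0.1012, 0.017×(-4.0719)=-0.0694.
Sum = -1.3975, so H' = 1.40.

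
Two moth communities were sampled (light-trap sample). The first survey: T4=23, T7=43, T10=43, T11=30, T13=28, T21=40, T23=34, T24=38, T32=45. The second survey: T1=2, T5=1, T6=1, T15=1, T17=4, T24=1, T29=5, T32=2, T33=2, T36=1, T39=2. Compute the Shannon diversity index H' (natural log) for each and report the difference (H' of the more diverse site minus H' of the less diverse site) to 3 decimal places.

The first survey: N=324, proportions 0.07099, 0.13272, 0.13272, 0.09259, 0.08642, 0.12346, 0.10494, 0.11728, 0.13889, giving H' = 2.17612 (working shown to 5 dp, full precision carried).
The second survey: N=22, proportions 0.09091, 0.04545, 0.04545, 0.04545, 0.18182, 0.04545, 0.22727, 0.09091, 0.09091, 0.04545, 0.09091, giving H' = 2.22115.
Difference = |2.17612 − 2.22115| = 0.04503, i.e. 0.045 to 3 decimal places.

0.045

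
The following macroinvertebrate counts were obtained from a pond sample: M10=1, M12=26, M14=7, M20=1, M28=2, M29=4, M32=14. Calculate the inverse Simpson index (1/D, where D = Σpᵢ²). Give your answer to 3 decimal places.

3.208

Total N = 1+26+7+1+2+4+14 = 55, so the proportions are 0.0181818, 0.4727273, 0.1272727, 0.0181818, 0.0363636, 0.0727273, 0.2545455 (working shown to 7 dp, full precision carried).
D = 0.0181818² + 0.4727273² + 0.1272727² + 0.0181818² + 0.0363636² + 0.0727273² + 0.2545455² = 0.0003306 + 0.2234711 + 0.0161983 + 0.0003306 + 0.0013223 + 0.0052893 + 0.0647934 = 0.3117355.
So 1/D = 3.20785, i.e. 3.208 to 3 decimal places.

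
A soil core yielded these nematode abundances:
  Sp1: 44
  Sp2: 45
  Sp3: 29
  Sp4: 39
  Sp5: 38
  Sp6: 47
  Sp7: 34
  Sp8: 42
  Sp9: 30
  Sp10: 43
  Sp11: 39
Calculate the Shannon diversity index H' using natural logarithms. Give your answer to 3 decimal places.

2.387

Total N = 44+45+29+39+38+47+34+42+30+43+39 = 430, so the proportions are 0.10233, 0.10465, 0.06744, 0.0907, 0.08837, 0.1093, 0.07907, 0.09767, 0.06977, 0.1, 0.0907 (working shown to 5 dp, full precision carried).
Each pᵢ ln pᵢ term: 0.10233×(-2.27960)=-0.23326, 0.10465×(-2.25712)=-0.23621, 0.06744×(-2.69649)=-0.18186, 0.0907×(-2.40022)=-0.21769, 0.08837×(-2.42620)=-0.21441, 0.1093×(-2.21364)=-0.24196, 0.07907×(-2.53742)=-0.20063, 0.09767×(-2.32612)=-0.22720, 0.06977×(-2.66259)=-0.18576, 0.1×(-2.30259)=-0.23026, 0.0907×(-2.40022)=-0.21769.
Sum = -2.38694, so H' = 2.387.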